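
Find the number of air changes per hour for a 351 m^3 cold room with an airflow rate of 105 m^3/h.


ACH = flow / volume
ACH = 105 / 351
ACH = 0.299

0.299


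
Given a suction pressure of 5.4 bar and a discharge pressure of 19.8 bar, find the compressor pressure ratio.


PR = P_high / P_low
PR = 19.8 / 5.4
PR = 3.667

3.667


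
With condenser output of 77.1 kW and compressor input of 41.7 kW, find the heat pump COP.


COP_hp = Q_cond / W
COP_hp = 77.1 / 41.7
COP_hp = 1.849

1.849


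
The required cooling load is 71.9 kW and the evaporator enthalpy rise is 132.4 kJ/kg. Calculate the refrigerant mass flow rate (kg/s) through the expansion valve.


m_dot = Q / dh
m_dot = 71.9 / 132.4
m_dot = 0.5431 kg/s

0.5431


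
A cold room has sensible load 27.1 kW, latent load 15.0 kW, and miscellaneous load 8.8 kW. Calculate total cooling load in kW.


Q_total = Q_s + Q_l + Q_misc
Q_total = 27.1 + 15.0 + 8.8
Q_total = 50.9 kW

50.9


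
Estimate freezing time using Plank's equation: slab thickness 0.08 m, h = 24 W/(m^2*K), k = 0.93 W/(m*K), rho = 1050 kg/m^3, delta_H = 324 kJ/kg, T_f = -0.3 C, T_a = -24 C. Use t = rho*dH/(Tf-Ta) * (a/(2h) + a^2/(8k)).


dT = -0.3 - (-24) = 23.7 K
term1 = a/(2h) = 0.08/(2*24) = 0.001666666667
term2 = a^2/(8k) = 0.08^2/(8*0.93) = 0.0008602150538
t = rho*dH*1000/dT * (term1 + term2)
t = 1050*324*1000/23.7 * (0.001666666667 + 0.0008602150538)
t = 36272 s

36272


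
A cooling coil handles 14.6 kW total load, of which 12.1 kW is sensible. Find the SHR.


SHR = Q_sensible / Q_total
SHR = 12.1 / 14.6
SHR = 0.829

0.829


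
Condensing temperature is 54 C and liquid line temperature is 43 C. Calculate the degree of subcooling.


Subcooling = T_cond - T_liquid
Subcooling = 54 - 43
Subcooling = 11 K

11


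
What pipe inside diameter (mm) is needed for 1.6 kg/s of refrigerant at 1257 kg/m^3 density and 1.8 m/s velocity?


A = m_dot / (rho * v) = 1.6 / (1257 * 1.8) = 0.0007071510651 m^2
d = sqrt(4*A/pi) * 1000
d = 30.0 mm

30.0


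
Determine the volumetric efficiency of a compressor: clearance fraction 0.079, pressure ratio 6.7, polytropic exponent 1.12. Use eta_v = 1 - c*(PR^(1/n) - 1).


PR^(1/n) = 6.7^(1/1.12) = 5.46470583
eta_v = 1 - 0.079 * (5.46470583 - 1)
eta_v = 0.6473

0.6473


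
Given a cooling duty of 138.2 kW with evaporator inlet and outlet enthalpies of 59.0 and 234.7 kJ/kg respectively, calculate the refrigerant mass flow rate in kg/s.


dh = 234.7 - 59.0 = 175.7 kJ/kg
m_dot = Q / dh = 138.2 / 175.7 = 0.7866 kg/s

0.7866


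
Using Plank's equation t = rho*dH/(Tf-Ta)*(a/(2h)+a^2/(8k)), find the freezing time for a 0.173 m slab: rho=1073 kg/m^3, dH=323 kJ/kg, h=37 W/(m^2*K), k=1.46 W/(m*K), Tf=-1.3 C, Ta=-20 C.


dT = -1.3 - (-20) = 18.7 K
term1 = a/(2h) = 0.173/(2*37) = 0.002337837838
term2 = a^2/(8k) = 0.173^2/(8*1.46) = 0.002562414384
t = rho*dH*1000/dT * (term1 + term2)
t = 1073*323*1000/18.7 * (0.002337837838 + 0.002562414384)
t = 90819 s

90819


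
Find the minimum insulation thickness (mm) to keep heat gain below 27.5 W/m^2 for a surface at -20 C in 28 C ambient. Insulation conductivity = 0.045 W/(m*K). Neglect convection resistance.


dT = 28 - (-20) = 48 K
thickness = k * dT / q_max * 1000
thickness = 0.045 * 48 / 27.5 * 1000
thickness = 78.5 mm

78.5


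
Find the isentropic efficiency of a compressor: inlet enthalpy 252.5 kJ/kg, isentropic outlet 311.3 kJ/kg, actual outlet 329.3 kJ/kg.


dh_ideal = 311.3 - 252.5 = 58.8 kJ/kg
dh_actual = 329.3 - 252.5 = 76.8 kJ/kg
eta_s = dh_ideal / dh_actual = 58.8 / 76.8
eta_s = 0.7656

0.7656


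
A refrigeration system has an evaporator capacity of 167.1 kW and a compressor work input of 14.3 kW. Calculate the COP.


COP = Q_evap / W
COP = 167.1 / 14.3
COP = 11.685

11.685


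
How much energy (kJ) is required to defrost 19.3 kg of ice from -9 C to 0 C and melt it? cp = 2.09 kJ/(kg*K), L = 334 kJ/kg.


Sensible heat = cp * dT = 2.09 * 9 = 18.81 kJ/kg
Total per kg = 18.81 + 334 = 352.81 kJ/kg
Q = m * total = 19.3 * 352.81
Q = 6809.2 kJ

6809.2


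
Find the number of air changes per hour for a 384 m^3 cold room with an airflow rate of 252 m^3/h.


ACH = flow / volume
ACH = 252 / 384
ACH = 0.656

0.656


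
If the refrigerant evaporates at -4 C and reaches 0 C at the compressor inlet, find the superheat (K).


Superheat = T_suction - T_evap
Superheat = 0 - (-4)
Superheat = 4 K

4


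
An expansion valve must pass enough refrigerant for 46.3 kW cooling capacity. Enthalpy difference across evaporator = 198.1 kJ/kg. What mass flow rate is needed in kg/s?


m_dot = Q / dh
m_dot = 46.3 / 198.1
m_dot = 0.2337 kg/s

0.2337


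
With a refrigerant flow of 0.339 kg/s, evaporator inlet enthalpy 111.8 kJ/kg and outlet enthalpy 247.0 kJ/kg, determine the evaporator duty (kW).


dh = 247.0 - 111.8 = 135.2 kJ/kg
Q_evap = m_dot * dh = 0.339 * 135.2
Q_evap = 45.83 kW

45.83


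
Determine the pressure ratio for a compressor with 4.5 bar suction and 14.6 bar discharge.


PR = P_high / P_low
PR = 14.6 / 4.5
PR = 3.244

3.244


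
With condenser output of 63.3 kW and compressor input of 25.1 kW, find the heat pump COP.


COP_hp = Q_cond / W
COP_hp = 63.3 / 25.1
COP_hp = 2.522

2.522


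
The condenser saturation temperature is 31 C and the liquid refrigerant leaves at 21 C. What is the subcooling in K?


Subcooling = T_cond - T_liquid
Subcooling = 31 - 21
Subcooling = 10 K

10


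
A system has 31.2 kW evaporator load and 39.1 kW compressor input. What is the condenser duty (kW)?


Q_cond = Q_evap + W
Q_cond = 31.2 + 39.1
Q_cond = 70.3 kW

70.3


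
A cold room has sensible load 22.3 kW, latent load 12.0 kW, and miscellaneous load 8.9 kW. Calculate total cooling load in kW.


Q_total = Q_s + Q_l + Q_misc
Q_total = 22.3 + 12.0 + 8.9
Q_total = 43.2 kW

43.2


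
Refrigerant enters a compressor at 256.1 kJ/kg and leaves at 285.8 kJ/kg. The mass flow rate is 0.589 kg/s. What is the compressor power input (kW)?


dh = 285.8 - 256.1 = 29.7 kJ/kg
W = m_dot * dh = 0.589 * 29.7 = 17.49 kW

17.49


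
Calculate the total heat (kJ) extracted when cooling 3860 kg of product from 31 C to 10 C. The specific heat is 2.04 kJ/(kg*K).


dT = 31 - (10) = 21 K
Q = m * cp * dT = 3860 * 2.04 * 21
Q = 165362 kJ

165362


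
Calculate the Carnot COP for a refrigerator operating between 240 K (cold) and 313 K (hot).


dT = 313 - 240 = 73 K
COP_carnot = T_cold / dT = 240 / 73
COP_carnot = 3.288

3.288


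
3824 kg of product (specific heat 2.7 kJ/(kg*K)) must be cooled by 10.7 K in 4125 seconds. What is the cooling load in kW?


Q = m * cp * dT / t
Q = 3824 * 2.7 * 10.7 / 4125
Q = 26.782 kW

26.782


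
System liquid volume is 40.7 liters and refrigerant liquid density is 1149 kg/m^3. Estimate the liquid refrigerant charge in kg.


Charge = V * rho / 1000
Charge = 40.7 * 1149 / 1000
Charge = 46.76 kg

46.76


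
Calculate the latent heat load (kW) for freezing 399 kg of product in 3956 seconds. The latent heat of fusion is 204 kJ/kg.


Q_lat = m * h_fg / t
Q_lat = 399 * 204 / 3956
Q_lat = 20.58 kW

20.58


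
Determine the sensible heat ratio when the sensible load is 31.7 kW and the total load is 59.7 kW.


SHR = Q_sensible / Q_total
SHR = 31.7 / 59.7
SHR = 0.531

0.531


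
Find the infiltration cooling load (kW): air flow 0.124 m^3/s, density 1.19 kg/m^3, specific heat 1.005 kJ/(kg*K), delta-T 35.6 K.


Q = V_dot * rho * cp * dT
Q = 0.124 * 1.19 * 1.005 * 35.6
Q = 5.279 kW

5.279


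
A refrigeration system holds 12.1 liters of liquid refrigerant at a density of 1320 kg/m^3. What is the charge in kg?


Charge = V * rho / 1000
Charge = 12.1 * 1320 / 1000
Charge = 15.97 kg

15.97


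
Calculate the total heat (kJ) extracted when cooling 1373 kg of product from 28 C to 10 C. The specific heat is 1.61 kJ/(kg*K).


dT = 28 - (10) = 18 K
Q = m * cp * dT = 1373 * 1.61 * 18
Q = 39790 kJ

39790


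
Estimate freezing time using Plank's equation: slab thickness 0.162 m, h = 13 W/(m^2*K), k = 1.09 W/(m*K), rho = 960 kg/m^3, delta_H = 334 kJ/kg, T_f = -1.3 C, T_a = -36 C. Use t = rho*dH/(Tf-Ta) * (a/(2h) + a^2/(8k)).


dT = -1.3 - (-36) = 34.7 K
term1 = a/(2h) = 0.162/(2*13) = 0.006230769231
term2 = a^2/(8k) = 0.162^2/(8*1.09) = 0.003009633028
t = rho*dH*1000/dT * (term1 + term2)
t = 960*334*1000/34.7 * (0.006230769231 + 0.003009633028)
t = 85385 s

85385


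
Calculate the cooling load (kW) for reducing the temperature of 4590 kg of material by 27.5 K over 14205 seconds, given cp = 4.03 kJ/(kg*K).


Q = m * cp * dT / t
Q = 4590 * 4.03 * 27.5 / 14205
Q = 35.81 kW

35.81


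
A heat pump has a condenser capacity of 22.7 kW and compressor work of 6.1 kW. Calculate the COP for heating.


COP_hp = Q_cond / W
COP_hp = 22.7 / 6.1
COP_hp = 3.721

3.721


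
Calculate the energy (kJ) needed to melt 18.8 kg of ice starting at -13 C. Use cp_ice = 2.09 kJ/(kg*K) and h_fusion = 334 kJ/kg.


Sensible heat = cp * dT = 2.09 * 13 = 27.17 kJ/kg
Total per kg = 27.17 + 334 = 361.17 kJ/kg
Q = m * total = 18.8 * 361.17
Q = 6790.0 kJ

6790.0


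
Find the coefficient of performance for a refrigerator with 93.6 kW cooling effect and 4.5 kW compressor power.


COP = Q_evap / W
COP = 93.6 / 4.5
COP = 20.8

20.8


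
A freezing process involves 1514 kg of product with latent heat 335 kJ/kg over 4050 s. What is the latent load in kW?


Q_lat = m * h_fg / t
Q_lat = 1514 * 335 / 4050
Q_lat = 125.23 kW

125.23


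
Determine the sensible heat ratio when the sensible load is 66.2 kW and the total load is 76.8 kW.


SHR = Q_sensible / Q_total
SHR = 66.2 / 76.8
SHR = 0.862

0.862


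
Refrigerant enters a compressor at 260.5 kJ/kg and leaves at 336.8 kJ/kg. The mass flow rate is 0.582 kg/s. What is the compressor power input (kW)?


dh = 336.8 - 260.5 = 76.3 kJ/kg
W = m_dot * dh = 0.582 * 76.3 = 44.41 kW

44.41


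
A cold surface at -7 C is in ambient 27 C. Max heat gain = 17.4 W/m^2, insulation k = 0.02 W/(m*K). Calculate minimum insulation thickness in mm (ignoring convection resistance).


dT = 27 - (-7) = 34 K
thickness = k * dT / q_max * 1000
thickness = 0.02 * 34 / 17.4 * 1000
thickness = 39.1 mm

39.1


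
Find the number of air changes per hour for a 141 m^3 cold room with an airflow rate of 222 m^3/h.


ACH = flow / volume
ACH = 222 / 141
ACH = 1.574

1.574


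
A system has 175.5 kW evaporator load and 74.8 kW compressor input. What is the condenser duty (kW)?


Q_cond = Q_evap + W
Q_cond = 175.5 + 74.8
Q_cond = 250.3 kW

250.3


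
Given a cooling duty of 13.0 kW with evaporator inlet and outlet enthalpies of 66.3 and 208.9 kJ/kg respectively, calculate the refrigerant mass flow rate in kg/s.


dh = 208.9 - 66.3 = 142.6 kJ/kg
m_dot = Q / dh = 13.0 / 142.6 = 0.0912 kg/s

0.0912


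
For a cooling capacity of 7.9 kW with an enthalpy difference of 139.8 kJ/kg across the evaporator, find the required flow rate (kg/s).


m_dot = Q / dh
m_dot = 7.9 / 139.8
m_dot = 0.0565 kg/s

0.0565


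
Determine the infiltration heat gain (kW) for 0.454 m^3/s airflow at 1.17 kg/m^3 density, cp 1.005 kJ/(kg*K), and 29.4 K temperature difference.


Q = V_dot * rho * cp * dT
Q = 0.454 * 1.17 * 1.005 * 29.4
Q = 15.695 kW

15.695


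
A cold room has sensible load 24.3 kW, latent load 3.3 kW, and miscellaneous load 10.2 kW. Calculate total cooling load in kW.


Q_total = Q_s + Q_l + Q_misc
Q_total = 24.3 + 3.3 + 10.2
Q_total = 37.8 kW

37.8


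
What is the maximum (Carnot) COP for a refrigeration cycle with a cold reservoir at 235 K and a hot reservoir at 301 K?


dT = 301 - 235 = 66 K
COP_carnot = T_cold / dT = 235 / 66
COP_carnot = 3.561

3.561


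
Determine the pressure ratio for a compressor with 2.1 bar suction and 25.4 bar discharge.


PR = P_high / P_low
PR = 25.4 / 2.1
PR = 12.095

12.095


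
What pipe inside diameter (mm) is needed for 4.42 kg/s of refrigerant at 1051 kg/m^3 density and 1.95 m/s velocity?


A = m_dot / (rho * v) = 4.42 / (1051 * 1.95) = 0.002156676181 m^2
d = sqrt(4*A/pi) * 1000
d = 52.4 mm

52.4


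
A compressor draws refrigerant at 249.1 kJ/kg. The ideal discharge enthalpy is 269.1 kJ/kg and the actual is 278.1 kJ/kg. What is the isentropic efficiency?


dh_ideal = 269.1 - 249.1 = 20.0 kJ/kg
dh_actual = 278.1 - 249.1 = 29.0 kJ/kg
eta_s = dh_ideal / dh_actual = 20.0 / 29.0
eta_s = 0.6897

0.6897


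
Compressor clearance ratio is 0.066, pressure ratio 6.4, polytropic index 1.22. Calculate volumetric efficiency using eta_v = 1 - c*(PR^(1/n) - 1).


PR^(1/n) = 6.4^(1/1.22) = 4.57934388
eta_v = 1 - 0.066 * (4.57934388 - 1)
eta_v = 0.7638

0.7638


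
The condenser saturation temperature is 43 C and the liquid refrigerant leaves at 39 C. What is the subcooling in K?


Subcooling = T_cond - T_liquid
Subcooling = 43 - 39
Subcooling = 4 K

4


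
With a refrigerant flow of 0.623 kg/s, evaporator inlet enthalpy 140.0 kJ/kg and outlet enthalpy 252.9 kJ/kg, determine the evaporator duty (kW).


dh = 252.9 - 140.0 = 112.9 kJ/kg
Q_evap = m_dot * dh = 0.623 * 112.9
Q_evap = 70.34 kW

70.34


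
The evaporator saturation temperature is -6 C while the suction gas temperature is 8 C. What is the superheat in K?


Superheat = T_suction - T_evap
Superheat = 8 - (-6)
Superheat = 14 K

14


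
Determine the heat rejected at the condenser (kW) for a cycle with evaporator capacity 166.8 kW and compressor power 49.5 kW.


Q_cond = Q_evap + W
Q_cond = 166.8 + 49.5
Q_cond = 216.3 kW

216.3


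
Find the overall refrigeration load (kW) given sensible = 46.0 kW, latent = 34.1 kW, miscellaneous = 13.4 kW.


Q_total = Q_s + Q_l + Q_misc
Q_total = 46.0 + 34.1 + 13.4
Q_total = 93.5 kW

93.5


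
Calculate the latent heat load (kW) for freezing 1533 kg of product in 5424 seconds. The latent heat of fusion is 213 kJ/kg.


Q_lat = m * h_fg / t
Q_lat = 1533 * 213 / 5424
Q_lat = 60.2 kW

60.2


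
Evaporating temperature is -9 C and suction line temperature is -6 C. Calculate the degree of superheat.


Superheat = T_suction - T_evap
Superheat = -6 - (-9)
Superheat = 3 K

3


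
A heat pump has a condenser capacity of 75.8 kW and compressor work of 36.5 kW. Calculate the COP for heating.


COP_hp = Q_cond / W
COP_hp = 75.8 / 36.5
COP_hp = 2.077

2.077


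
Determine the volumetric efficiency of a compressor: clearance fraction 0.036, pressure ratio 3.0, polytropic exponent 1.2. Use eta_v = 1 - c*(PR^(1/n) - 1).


PR^(1/n) = 3.0^(1/1.2) = 2.49804953
eta_v = 1 - 0.036 * (2.49804953 - 1)
eta_v = 0.9461

0.9461


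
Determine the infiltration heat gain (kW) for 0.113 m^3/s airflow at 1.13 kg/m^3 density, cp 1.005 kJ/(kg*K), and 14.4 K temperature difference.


Q = V_dot * rho * cp * dT
Q = 0.113 * 1.13 * 1.005 * 14.4
Q = 1.848 kW

1.848


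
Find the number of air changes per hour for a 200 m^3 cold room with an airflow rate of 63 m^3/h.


ACH = flow / volume
ACH = 63 / 200
ACH = 0.315

0.315


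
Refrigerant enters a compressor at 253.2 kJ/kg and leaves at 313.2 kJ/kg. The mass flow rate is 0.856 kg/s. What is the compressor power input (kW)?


dh = 313.2 - 253.2 = 60.0 kJ/kg
W = m_dot * dh = 0.856 * 60.0 = 51.36 kW

51.36


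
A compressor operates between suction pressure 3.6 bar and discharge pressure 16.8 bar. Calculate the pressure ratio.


PR = P_high / P_low
PR = 16.8 / 3.6
PR = 4.667

4.667


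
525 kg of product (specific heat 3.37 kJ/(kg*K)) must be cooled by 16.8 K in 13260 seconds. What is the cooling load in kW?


Q = m * cp * dT / t
Q = 525 * 3.37 * 16.8 / 13260
Q = 2.242 kW

2.242


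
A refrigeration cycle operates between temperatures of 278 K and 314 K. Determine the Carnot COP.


dT = 314 - 278 = 36 K
COP_carnot = T_cold / dT = 278 / 36
COP_carnot = 7.722

7.722


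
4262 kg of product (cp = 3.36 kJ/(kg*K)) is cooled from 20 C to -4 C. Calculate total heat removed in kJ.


dT = 20 - (-4) = 24 K
Q = m * cp * dT = 4262 * 3.36 * 24
Q = 343688 kJ

343688


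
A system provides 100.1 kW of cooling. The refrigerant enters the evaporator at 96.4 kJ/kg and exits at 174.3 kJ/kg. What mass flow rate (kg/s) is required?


dh = 174.3 - 96.4 = 77.9 kJ/kg
m_dot = Q / dh = 100.1 / 77.9 = 1.285 kg/s

1.285


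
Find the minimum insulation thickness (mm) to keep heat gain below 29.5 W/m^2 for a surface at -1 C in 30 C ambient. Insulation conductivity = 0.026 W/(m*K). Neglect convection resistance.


dT = 30 - (-1) = 31 K
thickness = k * dT / q_max * 1000
thickness = 0.026 * 31 / 29.5 * 1000
thickness = 27.3 mm

27.3


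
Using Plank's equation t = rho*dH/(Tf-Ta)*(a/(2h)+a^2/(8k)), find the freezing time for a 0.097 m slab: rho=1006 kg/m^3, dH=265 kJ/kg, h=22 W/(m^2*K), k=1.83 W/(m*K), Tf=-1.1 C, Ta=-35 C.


dT = -1.1 - (-35) = 33.9 K
term1 = a/(2h) = 0.097/(2*22) = 0.002204545455
term2 = a^2/(8k) = 0.097^2/(8*1.83) = 0.0006426912568
t = rho*dH*1000/dT * (term1 + term2)
t = 1006*265*1000/33.9 * (0.002204545455 + 0.0006426912568)
t = 22391 s

22391


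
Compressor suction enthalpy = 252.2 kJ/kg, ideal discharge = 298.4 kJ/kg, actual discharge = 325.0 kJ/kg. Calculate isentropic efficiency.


dh_ideal = 298.4 - 252.2 = 46.2 kJ/kg
dh_actual = 325.0 - 252.2 = 72.8 kJ/kg
eta_s = dh_ideal / dh_actual = 46.2 / 72.8
eta_s = 0.6346

0.6346


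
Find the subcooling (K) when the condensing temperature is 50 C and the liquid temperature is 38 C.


Subcooling = T_cond - T_liquid
Subcooling = 50 - 38
Subcooling = 12 K

12


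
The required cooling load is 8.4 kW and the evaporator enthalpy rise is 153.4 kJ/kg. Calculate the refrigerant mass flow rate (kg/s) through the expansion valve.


m_dot = Q / dh
m_dot = 8.4 / 153.4
m_dot = 0.0548 kg/s

0.0548


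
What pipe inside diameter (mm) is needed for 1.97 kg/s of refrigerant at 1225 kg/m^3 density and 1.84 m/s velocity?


A = m_dot / (rho * v) = 1.97 / (1225 * 1.84) = 0.0008740017746 m^2
d = sqrt(4*A/pi) * 1000
d = 33.4 mm

33.4


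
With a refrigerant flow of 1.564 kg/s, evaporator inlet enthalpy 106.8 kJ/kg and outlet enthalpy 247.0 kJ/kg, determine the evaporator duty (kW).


dh = 247.0 - 106.8 = 140.2 kJ/kg
Q_evap = m_dot * dh = 1.564 * 140.2
Q_evap = 219.27 kW

219.27


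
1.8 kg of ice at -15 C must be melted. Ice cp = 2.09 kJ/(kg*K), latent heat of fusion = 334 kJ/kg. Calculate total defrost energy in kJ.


Sensible heat = cp * dT = 2.09 * 15 = 31.35 kJ/kg
Total per kg = 31.35 + 334 = 365.35 kJ/kg
Q = m * total = 1.8 * 365.35
Q = 657.6 kJ

657.6


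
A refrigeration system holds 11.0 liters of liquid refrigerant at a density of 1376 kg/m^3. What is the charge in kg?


Charge = V * rho / 1000
Charge = 11.0 * 1376 / 1000
Charge = 15.14 kg

15.14


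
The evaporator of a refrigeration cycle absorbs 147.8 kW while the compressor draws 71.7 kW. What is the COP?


COP = Q_evap / W
COP = 147.8 / 71.7
COP = 2.061

2.061


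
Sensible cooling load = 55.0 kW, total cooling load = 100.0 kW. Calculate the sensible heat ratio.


SHR = Q_sensible / Q_total
SHR = 55.0 / 100.0
SHR = 0.55

0.55


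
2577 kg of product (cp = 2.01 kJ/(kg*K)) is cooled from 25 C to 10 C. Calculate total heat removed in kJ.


dT = 25 - (10) = 15 K
Q = m * cp * dT = 2577 * 2.01 * 15
Q = 77697 kJ

77697


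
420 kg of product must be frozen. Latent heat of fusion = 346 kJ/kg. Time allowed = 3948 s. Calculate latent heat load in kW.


Q_lat = m * h_fg / t
Q_lat = 420 * 346 / 3948
Q_lat = 36.81 kW

36.81


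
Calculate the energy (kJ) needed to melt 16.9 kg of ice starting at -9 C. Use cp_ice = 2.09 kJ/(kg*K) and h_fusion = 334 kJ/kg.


Sensible heat = cp * dT = 2.09 * 9 = 18.81 kJ/kg
Total per kg = 18.81 + 334 = 352.81 kJ/kg
Q = m * total = 16.9 * 352.81
Q = 5962.5 kJ

5962.5


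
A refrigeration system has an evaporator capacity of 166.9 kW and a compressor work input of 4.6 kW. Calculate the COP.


COP = Q_evap / W
COP = 166.9 / 4.6
COP = 36.283

36.283


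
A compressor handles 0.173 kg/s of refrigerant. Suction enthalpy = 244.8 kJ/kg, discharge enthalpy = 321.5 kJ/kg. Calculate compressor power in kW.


dh = 321.5 - 244.8 = 76.7 kJ/kg
W = m_dot * dh = 0.173 * 76.7 = 13.27 kW

13.27


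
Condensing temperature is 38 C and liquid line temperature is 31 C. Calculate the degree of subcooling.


Subcooling = T_cond - T_liquid
Subcooling = 38 - 31
Subcooling = 7 K

7


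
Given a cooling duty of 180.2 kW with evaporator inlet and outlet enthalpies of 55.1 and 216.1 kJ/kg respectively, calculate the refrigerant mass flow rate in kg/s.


dh = 216.1 - 55.1 = 161.0 kJ/kg
m_dot = Q / dh = 180.2 / 161.0 = 1.1193 kg/s

1.1193


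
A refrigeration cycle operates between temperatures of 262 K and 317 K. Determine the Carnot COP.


dT = 317 - 262 = 55 K
COP_carnot = T_cold / dT = 262 / 55
COP_carnot = 4.764

4.764


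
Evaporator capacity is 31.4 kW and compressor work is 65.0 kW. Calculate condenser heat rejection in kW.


Q_cond = Q_evap + W
Q_cond = 31.4 + 65.0
Q_cond = 96.4 kW

96.4


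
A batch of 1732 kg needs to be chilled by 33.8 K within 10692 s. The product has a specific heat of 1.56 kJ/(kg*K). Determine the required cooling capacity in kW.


Q = m * cp * dT / t
Q = 1732 * 1.56 * 33.8 / 10692
Q = 8.541 kW

8.541


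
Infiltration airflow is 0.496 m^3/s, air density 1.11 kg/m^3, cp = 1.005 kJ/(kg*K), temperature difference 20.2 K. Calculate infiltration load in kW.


Q = V_dot * rho * cp * dT
Q = 0.496 * 1.11 * 1.005 * 20.2
Q = 11.177 kW

11.177


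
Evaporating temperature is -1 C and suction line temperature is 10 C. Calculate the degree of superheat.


Superheat = T_suction - T_evap
Superheat = 10 - (-1)
Superheat = 11 K

11


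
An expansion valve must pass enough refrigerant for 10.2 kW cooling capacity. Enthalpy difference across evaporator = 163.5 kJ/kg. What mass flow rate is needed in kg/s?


m_dot = Q / dh
m_dot = 10.2 / 163.5
m_dot = 0.0624 kg/s

0.0624


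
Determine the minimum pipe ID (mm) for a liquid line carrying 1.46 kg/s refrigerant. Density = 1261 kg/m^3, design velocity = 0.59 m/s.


A = m_dot / (rho * v) = 1.46 / (1261 * 0.59) = 0.001962391968 m^2
d = sqrt(4*A/pi) * 1000
d = 50.0 mm

50.0


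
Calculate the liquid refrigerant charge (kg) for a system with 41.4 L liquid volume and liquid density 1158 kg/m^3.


Charge = V * rho / 1000
Charge = 41.4 * 1158 / 1000
Charge = 47.94 kg

47.94


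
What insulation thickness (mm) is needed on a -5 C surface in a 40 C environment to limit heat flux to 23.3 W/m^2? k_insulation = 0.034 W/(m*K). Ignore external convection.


dT = 40 - (-5) = 45 K
thickness = k * dT / q_max * 1000
thickness = 0.034 * 45 / 23.3 * 1000
thickness = 65.7 mm

65.7


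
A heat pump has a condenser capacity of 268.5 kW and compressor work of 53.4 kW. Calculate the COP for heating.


COP_hp = Q_cond / W
COP_hp = 268.5 / 53.4
COP_hp = 5.028

5.028


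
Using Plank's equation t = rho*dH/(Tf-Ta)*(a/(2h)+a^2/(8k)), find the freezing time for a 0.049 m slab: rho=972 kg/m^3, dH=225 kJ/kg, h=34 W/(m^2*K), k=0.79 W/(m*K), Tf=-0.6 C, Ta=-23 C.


dT = -0.6 - (-23) = 22.4 K
term1 = a/(2h) = 0.049/(2*34) = 0.0007205882353
term2 = a^2/(8k) = 0.049^2/(8*0.79) = 0.0003799050633
t = rho*dH*1000/dT * (term1 + term2)
t = 972*225*1000/22.4 * (0.0007205882353 + 0.0003799050633)
t = 10745 s

10745


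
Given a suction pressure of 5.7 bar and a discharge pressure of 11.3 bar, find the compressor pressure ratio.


PR = P_high / P_low
PR = 11.3 / 5.7
PR = 1.982

1.982


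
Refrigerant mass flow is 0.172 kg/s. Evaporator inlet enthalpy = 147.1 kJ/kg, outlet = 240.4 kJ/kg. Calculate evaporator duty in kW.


dh = 240.4 - 147.1 = 93.3 kJ/kg
Q_evap = m_dot * dh = 0.172 * 93.3
Q_evap = 16.05 kW

16.05


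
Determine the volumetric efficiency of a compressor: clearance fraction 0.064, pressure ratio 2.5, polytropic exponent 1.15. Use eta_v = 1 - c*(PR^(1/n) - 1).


PR^(1/n) = 2.5^(1/1.15) = 2.21837412
eta_v = 1 - 0.064 * (2.21837412 - 1)
eta_v = 0.922

0.922


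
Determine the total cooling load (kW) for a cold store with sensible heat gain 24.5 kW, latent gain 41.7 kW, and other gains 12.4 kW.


Q_total = Q_s + Q_l + Q_misc
Q_total = 24.5 + 41.7 + 12.4
Q_total = 78.6 kW

78.6


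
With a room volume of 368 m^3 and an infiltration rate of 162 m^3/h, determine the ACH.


ACH = flow / volume
ACH = 162 / 368
ACH = 0.44

0.44


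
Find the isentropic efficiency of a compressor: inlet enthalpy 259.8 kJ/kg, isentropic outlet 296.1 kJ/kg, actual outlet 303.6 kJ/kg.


dh_ideal = 296.1 - 259.8 = 36.3 kJ/kg
dh_actual = 303.6 - 259.8 = 43.8 kJ/kg
eta_s = dh_ideal / dh_actual = 36.3 / 43.8
eta_s = 0.8288

0.8288


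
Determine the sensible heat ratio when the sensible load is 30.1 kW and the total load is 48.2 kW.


SHR = Q_sensible / Q_total
SHR = 30.1 / 48.2
SHR = 0.624

0.624


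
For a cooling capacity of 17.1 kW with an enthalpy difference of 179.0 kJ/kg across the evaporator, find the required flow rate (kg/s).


m_dot = Q / dh
m_dot = 17.1 / 179.0
m_dot = 0.0955 kg/s

0.0955


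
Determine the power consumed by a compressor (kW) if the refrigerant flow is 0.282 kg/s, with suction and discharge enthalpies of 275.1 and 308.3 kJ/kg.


dh = 308.3 - 275.1 = 33.2 kJ/kg
W = m_dot * dh = 0.282 * 33.2 = 9.36 kW

9.36


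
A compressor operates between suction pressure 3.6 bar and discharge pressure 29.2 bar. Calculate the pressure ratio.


PR = P_high / P_low
PR = 29.2 / 3.6
PR = 8.111

8.111


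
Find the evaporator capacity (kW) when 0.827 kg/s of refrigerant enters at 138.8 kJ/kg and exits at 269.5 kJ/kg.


dh = 269.5 - 138.8 = 130.7 kJ/kg
Q_evap = m_dot * dh = 0.827 * 130.7
Q_evap = 108.09 kW

108.09


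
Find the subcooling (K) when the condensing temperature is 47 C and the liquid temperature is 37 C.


Subcooling = T_cond - T_liquid
Subcooling = 47 - 37
Subcooling = 10 K

10


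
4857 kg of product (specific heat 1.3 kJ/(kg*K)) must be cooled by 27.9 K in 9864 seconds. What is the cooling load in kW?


Q = m * cp * dT / t
Q = 4857 * 1.3 * 27.9 / 9864
Q = 17.859 kW

17.859


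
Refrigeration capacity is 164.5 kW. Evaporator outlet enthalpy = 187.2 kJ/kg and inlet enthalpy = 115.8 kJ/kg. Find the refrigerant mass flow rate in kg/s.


dh = 187.2 - 115.8 = 71.4 kJ/kg
m_dot = Q / dh = 164.5 / 71.4 = 2.3039 kg/s

2.3039


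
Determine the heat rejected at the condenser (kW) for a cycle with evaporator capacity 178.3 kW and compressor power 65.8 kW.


Q_cond = Q_evap + W
Q_cond = 178.3 + 65.8
Q_cond = 244.1 kW

244.1


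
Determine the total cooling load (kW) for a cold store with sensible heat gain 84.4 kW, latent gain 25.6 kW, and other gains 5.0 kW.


Q_total = Q_s + Q_l + Q_misc
Q_total = 84.4 + 25.6 + 5.0
Q_total = 115.0 kW

115.0


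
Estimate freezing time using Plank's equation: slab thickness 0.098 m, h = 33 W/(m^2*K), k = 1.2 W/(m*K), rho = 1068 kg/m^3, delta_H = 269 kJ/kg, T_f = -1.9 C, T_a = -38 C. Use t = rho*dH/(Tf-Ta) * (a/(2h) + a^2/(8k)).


dT = -1.9 - (-38) = 36.1 K
term1 = a/(2h) = 0.098/(2*33) = 0.001484848485
term2 = a^2/(8k) = 0.098^2/(8*1.2) = 0.001000416667
t = rho*dH*1000/dT * (term1 + term2)
t = 1068*269*1000/36.1 * (0.001484848485 + 0.001000416667)
t = 19778 s

19778


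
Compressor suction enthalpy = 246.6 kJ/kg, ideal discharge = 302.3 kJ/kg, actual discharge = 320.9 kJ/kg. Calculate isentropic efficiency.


dh_ideal = 302.3 - 246.6 = 55.7 kJ/kg
dh_actual = 320.9 - 246.6 = 74.3 kJ/kg
eta_s = dh_ideal / dh_actual = 55.7 / 74.3
eta_s = 0.7497

0.7497


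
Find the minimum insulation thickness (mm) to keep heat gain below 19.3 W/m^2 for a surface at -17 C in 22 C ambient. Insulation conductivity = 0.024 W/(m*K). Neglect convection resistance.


dT = 22 - (-17) = 39 K
thickness = k * dT / q_max * 1000
thickness = 0.024 * 39 / 19.3 * 1000
thickness = 48.5 mm

48.5


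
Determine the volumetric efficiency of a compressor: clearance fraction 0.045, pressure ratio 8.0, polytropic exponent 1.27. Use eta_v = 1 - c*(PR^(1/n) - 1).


PR^(1/n) = 8.0^(1/1.27) = 5.14155491
eta_v = 1 - 0.045 * (5.14155491 - 1)
eta_v = 0.8136

0.8136


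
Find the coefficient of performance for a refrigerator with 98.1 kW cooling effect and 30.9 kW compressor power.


COP = Q_evap / W
COP = 98.1 / 30.9
COP = 3.175

3.175


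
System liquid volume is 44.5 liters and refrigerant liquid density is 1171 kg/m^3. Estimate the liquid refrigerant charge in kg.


Charge = V * rho / 1000
Charge = 44.5 * 1171 / 1000
Charge = 52.11 kg

52.11


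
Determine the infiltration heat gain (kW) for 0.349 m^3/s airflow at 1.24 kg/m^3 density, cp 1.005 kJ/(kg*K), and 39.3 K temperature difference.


Q = V_dot * rho * cp * dT
Q = 0.349 * 1.24 * 1.005 * 39.3
Q = 17.093 kW

17.093


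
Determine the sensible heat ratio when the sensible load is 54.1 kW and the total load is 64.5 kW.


SHR = Q_sensible / Q_total
SHR = 54.1 / 64.5
SHR = 0.839

0.839


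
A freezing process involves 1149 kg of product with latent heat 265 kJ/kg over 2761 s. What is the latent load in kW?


Q_lat = m * h_fg / t
Q_lat = 1149 * 265 / 2761
Q_lat = 110.28 kW

110.28


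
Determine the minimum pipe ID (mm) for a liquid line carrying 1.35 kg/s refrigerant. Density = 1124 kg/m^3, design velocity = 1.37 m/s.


A = m_dot / (rho * v) = 1.35 / (1124 * 1.37) = 0.0008766916903 m^2
d = sqrt(4*A/pi) * 1000
d = 33.4 mm

33.4


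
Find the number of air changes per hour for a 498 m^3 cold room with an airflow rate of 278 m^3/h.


ACH = flow / volume
ACH = 278 / 498
ACH = 0.558

0.558


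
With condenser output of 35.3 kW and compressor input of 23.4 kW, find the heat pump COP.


COP_hp = Q_cond / W
COP_hp = 35.3 / 23.4
COP_hp = 1.509

1.509


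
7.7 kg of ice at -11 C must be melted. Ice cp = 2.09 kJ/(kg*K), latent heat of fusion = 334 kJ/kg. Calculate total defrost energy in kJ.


Sensible heat = cp * dT = 2.09 * 11 = 22.99 kJ/kg
Total per kg = 22.99 + 334 = 356.99 kJ/kg
Q = m * total = 7.7 * 356.99
Q = 2748.8 kJ

2748.8


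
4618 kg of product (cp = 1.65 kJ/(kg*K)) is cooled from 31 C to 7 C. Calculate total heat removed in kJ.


dT = 31 - (7) = 24 K
Q = m * cp * dT = 4618 * 1.65 * 24
Q = 182873 kJ

182873


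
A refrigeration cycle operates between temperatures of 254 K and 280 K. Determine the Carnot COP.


dT = 280 - 254 = 26 K
COP_carnot = T_cold / dT = 254 / 26
COP_carnot = 9.769

9.769


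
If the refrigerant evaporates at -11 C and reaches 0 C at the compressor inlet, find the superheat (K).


Superheat = T_suction - T_evap
Superheat = 0 - (-11)
Superheat = 11 K

11


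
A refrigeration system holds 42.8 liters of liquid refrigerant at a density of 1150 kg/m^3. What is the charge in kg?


Charge = V * rho / 1000
Charge = 42.8 * 1150 / 1000
Charge = 49.22 kg

49.22


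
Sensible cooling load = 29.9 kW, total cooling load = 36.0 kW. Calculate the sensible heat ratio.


SHR = Q_sensible / Q_total
SHR = 29.9 / 36.0
SHR = 0.831

0.831


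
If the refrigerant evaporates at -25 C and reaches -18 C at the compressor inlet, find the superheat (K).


Superheat = T_suction - T_evap
Superheat = -18 - (-25)
Superheat = 7 K

7


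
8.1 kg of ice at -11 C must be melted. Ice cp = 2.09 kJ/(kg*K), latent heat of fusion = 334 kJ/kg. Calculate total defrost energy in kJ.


Sensible heat = cp * dT = 2.09 * 11 = 22.99 kJ/kg
Total per kg = 22.99 + 334 = 356.99 kJ/kg
Q = m * total = 8.1 * 356.99
Q = 2891.6 kJ

2891.6


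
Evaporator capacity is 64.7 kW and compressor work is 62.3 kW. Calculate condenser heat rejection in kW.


Q_cond = Q_evap + W
Q_cond = 64.7 + 62.3
Q_cond = 127.0 kW

127.0


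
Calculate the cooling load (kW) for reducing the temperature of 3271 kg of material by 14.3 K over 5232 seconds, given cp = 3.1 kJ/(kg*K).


Q = m * cp * dT / t
Q = 3271 * 3.1 * 14.3 / 5232
Q = 27.715 kW

27.715


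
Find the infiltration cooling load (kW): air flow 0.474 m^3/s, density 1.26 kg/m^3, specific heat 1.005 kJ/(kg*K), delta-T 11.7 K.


Q = V_dot * rho * cp * dT
Q = 0.474 * 1.26 * 1.005 * 11.7
Q = 7.023 kW

7.023


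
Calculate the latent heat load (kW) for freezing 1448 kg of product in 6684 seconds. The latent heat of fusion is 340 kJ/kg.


Q_lat = m * h_fg / t
Q_lat = 1448 * 340 / 6684
Q_lat = 73.66 kW

73.66


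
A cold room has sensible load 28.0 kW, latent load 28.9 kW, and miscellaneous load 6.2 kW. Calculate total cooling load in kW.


Q_total = Q_s + Q_l + Q_misc
Q_total = 28.0 + 28.9 + 6.2
Q_total = 63.1 kW

63.1


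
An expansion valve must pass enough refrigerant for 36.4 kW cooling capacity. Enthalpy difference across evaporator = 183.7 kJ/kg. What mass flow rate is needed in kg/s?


m_dot = Q / dh
m_dot = 36.4 / 183.7
m_dot = 0.1981 kg/s

0.1981


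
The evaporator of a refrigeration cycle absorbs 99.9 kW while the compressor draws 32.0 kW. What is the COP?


COP = Q_evap / W
COP = 99.9 / 32.0
COP = 3.122

3.122


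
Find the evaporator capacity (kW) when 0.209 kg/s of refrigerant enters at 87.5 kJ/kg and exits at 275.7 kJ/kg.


dh = 275.7 - 87.5 = 188.2 kJ/kg
Q_evap = m_dot * dh = 0.209 * 188.2
Q_evap = 39.33 kW

39.33


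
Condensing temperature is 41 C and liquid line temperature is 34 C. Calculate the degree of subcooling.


Subcooling = T_cond - T_liquid
Subcooling = 41 - 34
Subcooling = 7 K

7


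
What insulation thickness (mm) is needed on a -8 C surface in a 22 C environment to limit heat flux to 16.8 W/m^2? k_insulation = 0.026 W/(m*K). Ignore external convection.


dT = 22 - (-8) = 30 K
thickness = k * dT / q_max * 1000
thickness = 0.026 * 30 / 16.8 * 1000
thickness = 46.4 mm

46.4


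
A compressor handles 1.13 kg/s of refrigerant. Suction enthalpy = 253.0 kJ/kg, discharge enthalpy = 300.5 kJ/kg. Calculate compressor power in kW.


dh = 300.5 - 253.0 = 47.5 kJ/kg
W = m_dot * dh = 1.13 * 47.5 = 53.68 kW

53.68


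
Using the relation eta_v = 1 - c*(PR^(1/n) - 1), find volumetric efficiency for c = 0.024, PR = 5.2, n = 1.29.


PR^(1/n) = 5.2^(1/1.29) = 3.58956111
eta_v = 1 - 0.024 * (3.58956111 - 1)
eta_v = 0.9379

0.9379


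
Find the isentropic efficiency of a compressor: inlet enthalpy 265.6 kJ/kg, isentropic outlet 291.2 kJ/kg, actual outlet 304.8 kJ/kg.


dh_ideal = 291.2 - 265.6 = 25.6 kJ/kg
dh_actual = 304.8 - 265.6 = 39.2 kJ/kg
eta_s = dh_ideal / dh_actual = 25.6 / 39.2
eta_s = 0.6531

0.6531


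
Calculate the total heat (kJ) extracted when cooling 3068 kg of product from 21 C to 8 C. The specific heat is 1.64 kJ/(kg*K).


dT = 21 - (8) = 13 K
Q = m * cp * dT = 3068 * 1.64 * 13
Q = 65410 kJ

65410


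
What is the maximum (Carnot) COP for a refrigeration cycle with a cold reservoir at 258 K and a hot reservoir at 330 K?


dT = 330 - 258 = 72 K
COP_carnot = T_cold / dT = 258 / 72
COP_carnot = 3.583

3.583


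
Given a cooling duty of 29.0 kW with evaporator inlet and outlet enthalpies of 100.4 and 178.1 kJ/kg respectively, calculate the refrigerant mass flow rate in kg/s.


dh = 178.1 - 100.4 = 77.7 kJ/kg
m_dot = Q / dh = 29.0 / 77.7 = 0.3732 kg/s

0.3732


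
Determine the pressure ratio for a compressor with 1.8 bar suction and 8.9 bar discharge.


PR = P_high / P_low
PR = 8.9 / 1.8
PR = 4.944

4.944


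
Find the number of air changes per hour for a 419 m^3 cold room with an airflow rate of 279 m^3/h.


ACH = flow / volume
ACH = 279 / 419
ACH = 0.666

0.666


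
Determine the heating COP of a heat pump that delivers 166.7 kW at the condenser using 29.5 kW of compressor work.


COP_hp = Q_cond / W
COP_hp = 166.7 / 29.5
COP_hp = 5.651

5.651


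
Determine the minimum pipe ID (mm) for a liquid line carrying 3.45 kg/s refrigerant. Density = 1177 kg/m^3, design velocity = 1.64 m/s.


A = m_dot / (rho * v) = 3.45 / (1177 * 1.64) = 0.001787305469 m^2
d = sqrt(4*A/pi) * 1000
d = 47.7 mm

47.7


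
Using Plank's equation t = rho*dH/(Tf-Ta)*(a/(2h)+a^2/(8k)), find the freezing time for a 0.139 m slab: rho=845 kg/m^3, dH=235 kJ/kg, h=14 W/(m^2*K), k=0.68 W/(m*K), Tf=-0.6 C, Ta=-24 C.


dT = -0.6 - (-24) = 23.4 K
term1 = a/(2h) = 0.139/(2*14) = 0.004964285714
term2 = a^2/(8k) = 0.139^2/(8*0.68) = 0.003551654412
t = rho*dH*1000/dT * (term1 + term2)
t = 845*235*1000/23.4 * (0.004964285714 + 0.003551654412)
t = 72267 s

72267


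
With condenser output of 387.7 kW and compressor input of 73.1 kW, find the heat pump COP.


COP_hp = Q_cond / W
COP_hp = 387.7 / 73.1
COP_hp = 5.304

5.304


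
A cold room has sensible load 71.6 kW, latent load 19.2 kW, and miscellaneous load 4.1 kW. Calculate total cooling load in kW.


Q_total = Q_s + Q_l + Q_misc
Q_total = 71.6 + 19.2 + 4.1
Q_total = 94.9 kW

94.9


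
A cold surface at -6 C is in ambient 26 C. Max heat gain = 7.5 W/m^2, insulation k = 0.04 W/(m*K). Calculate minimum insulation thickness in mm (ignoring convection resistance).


dT = 26 - (-6) = 32 K
thickness = k * dT / q_max * 1000
thickness = 0.04 * 32 / 7.5 * 1000
thickness = 170.7 mm

170.7


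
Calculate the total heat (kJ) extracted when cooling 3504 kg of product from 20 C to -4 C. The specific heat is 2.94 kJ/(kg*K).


dT = 20 - (-4) = 24 K
Q = m * cp * dT = 3504 * 2.94 * 24
Q = 247242 kJ

247242


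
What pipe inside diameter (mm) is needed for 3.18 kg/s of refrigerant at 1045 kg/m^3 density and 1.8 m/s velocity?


A = m_dot / (rho * v) = 3.18 / (1045 * 1.8) = 0.001690590112 m^2
d = sqrt(4*A/pi) * 1000
d = 46.4 mm

46.4


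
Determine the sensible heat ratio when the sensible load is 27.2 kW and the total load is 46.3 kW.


SHR = Q_sensible / Q_total
SHR = 27.2 / 46.3
SHR = 0.587

0.587


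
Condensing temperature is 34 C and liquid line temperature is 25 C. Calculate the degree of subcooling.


Subcooling = T_cond - T_liquid
Subcooling = 34 - 25
Subcooling = 9 K

9


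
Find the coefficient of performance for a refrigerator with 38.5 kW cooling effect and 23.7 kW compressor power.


COP = Q_evap / W
COP = 38.5 / 23.7
COP = 1.624

1.624


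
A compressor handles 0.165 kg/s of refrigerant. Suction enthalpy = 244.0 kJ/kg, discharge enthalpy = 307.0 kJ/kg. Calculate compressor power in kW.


dh = 307.0 - 244.0 = 63.0 kJ/kg
W = m_dot * dh = 0.165 * 63.0 = 10.4 kW

10.4


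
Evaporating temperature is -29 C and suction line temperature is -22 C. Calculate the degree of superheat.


Superheat = T_suction - T_evap
Superheat = -22 - (-29)
Superheat = 7 K

7


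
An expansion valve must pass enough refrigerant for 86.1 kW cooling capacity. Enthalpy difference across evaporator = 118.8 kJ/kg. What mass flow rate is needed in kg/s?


m_dot = Q / dh
m_dot = 86.1 / 118.8
m_dot = 0.7247 kg/s

0.7247


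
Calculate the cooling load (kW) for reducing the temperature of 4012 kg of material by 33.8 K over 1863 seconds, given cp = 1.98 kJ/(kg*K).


Q = m * cp * dT / t
Q = 4012 * 1.98 * 33.8 / 1863
Q = 144.122 kW

144.122


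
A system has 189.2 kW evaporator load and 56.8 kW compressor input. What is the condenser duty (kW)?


Q_cond = Q_evap + W
Q_cond = 189.2 + 56.8
Q_cond = 246.0 kW

246.0


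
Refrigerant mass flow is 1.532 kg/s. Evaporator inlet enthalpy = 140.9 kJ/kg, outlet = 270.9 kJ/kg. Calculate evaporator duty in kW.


dh = 270.9 - 140.9 = 130.0 kJ/kg
Q_evap = m_dot * dh = 1.532 * 130.0
Q_evap = 199.16 kW

199.16


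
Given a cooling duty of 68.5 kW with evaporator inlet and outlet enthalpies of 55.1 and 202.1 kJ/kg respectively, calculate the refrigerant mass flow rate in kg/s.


dh = 202.1 - 55.1 = 147.0 kJ/kg
m_dot = Q / dh = 68.5 / 147.0 = 0.466 kg/s

0.466
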